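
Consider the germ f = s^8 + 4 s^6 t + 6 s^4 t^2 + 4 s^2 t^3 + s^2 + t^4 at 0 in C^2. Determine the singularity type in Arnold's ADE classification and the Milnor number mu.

Type A_{3}, Milnor number mu = 3.

The Hessian of f at 0 has rank 1. Corank 1: A-series; mu = 3 gives A_3.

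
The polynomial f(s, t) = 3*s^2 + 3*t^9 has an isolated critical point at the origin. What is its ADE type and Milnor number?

Type A8, Milnor number mu = 8.

The Hessian of f at 0 has rank 1. Corank 1: A-series; mu = 8 gives A_8.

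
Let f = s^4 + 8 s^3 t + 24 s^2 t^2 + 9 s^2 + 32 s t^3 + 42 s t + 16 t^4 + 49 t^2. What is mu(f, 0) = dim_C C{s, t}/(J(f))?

The Hessian of f at 0 has rank 1. Corank 1: A-series; mu = 3 gives A_3.

3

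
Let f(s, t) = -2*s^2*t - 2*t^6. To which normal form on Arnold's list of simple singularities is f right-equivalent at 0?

The Hessian of f at 0 is [[0, 0], [0, 0]] with rank 0, so corank 2. A Groebner basis of the Jacobian ideal J(f) in C{s,t} is {s^2/6 + t^5, s^3, s*t}; counting standard monomials gives mu = 7. Corank 2; j^3 = -2*s^2*t has shape L^2 M (L != M), so D-series; mu = 7 gives D_7.

D_7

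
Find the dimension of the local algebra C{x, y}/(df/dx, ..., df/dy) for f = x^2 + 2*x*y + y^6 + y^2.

5

The Hessian of f at 0 has rank 1. Corank 1: A-series; mu = 5 gives A_5.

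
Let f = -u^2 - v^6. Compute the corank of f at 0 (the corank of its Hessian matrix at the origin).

The Hessian at 0 is [[-2, 0], [0, 0]] of rank 1; hence corank 1.

1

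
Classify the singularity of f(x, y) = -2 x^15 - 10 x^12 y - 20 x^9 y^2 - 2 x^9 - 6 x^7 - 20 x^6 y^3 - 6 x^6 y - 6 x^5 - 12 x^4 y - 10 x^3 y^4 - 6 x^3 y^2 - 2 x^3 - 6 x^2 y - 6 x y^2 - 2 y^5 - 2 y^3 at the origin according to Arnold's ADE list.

The Hessian of f at 0 is [[0, 0], [0, 0]] with rank 0, so corank 2. A Groebner basis of the Jacobian ideal J(f) in C{x,y} is {-x^2/2 + x*y^3 - x*y - y^2/2, y^4, x^3 - 3*x*y^2 - 2*y^3, x^2*y + 2*x*y^2 + y^3}; counting standard monomials gives mu = 8. Corank 2; j^3 = -2*(x + y)^3 is a perfect cube, so E-series; the 5-jet and mu = 8 give E_8.

E8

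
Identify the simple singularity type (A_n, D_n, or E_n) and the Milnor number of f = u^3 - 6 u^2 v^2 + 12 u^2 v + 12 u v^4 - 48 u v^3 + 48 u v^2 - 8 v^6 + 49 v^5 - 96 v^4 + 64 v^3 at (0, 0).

Type E_8, Milnor number mu = 8.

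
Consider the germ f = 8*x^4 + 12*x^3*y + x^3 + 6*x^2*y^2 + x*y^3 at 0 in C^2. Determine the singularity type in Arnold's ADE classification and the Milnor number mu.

The Hessian of f at 0 has rank 0. Corank 2; j^3 = x^3 is a perfect cube, so E-series; the 4-jet and mu = 7 give E_7.

Type E_7, Milnor number mu = 7.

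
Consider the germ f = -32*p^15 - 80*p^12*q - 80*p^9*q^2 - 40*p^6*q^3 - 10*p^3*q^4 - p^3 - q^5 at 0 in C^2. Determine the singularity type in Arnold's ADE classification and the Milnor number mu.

The Hessian of f at 0 is [[0, 0], [0, 0]] with rank 0, so corank 2. A Groebner basis of the Jacobian ideal J(f) in C{p,q} is {q^4, p^2}; counting standard monomials gives mu = 8. Corank 2; j^3 = -p^3 is a perfect cube, so E-series; the 5-jet and mu = 8 give E_8.

Type E8, Milnor number mu = 8.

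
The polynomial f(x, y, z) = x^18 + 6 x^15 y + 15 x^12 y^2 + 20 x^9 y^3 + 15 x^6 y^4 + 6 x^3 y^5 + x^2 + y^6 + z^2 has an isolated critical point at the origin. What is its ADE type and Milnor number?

Type A_{5}, Milnor number mu = 5.

The Hessian of f at 0 has rank 2. Corank 1: A-series; mu = 5 gives A_5.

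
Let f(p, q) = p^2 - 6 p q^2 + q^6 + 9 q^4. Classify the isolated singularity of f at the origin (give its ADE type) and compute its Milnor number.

Type A_5, Milnor number mu = 5.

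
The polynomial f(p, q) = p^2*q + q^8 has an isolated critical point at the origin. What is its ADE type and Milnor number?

Type D_9, Milnor number mu = 9.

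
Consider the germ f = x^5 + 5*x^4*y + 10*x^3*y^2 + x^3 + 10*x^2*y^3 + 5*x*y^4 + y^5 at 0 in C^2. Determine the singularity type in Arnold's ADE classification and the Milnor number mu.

Type E_8, Milnor number mu = 8.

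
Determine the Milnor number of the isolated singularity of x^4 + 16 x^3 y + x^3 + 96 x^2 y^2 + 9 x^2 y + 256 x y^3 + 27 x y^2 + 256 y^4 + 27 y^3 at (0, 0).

6

The Hessian of f at 0 has rank 0. Corank 2; j^3 = (x + 3*y)^3 is a perfect cube, so E-series; the 4-jet and mu = 6 give E_6.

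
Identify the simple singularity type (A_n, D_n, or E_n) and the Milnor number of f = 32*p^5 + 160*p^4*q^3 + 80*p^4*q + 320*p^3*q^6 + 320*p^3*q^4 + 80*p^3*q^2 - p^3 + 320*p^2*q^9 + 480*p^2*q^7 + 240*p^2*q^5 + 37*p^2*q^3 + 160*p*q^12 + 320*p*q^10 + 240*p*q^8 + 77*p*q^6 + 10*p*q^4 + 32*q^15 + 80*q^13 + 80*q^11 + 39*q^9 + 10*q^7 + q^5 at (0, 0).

Type E8, Milnor number mu = 8.

The Hessian of f at 0 has rank 0. Corank 2; j^3 = -p^3 is a perfect cube, so E-series; the 5-jet and mu = 8 give E_8.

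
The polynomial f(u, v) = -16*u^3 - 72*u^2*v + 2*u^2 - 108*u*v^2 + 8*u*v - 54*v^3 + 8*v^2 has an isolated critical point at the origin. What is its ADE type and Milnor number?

Type A_2, Milnor number mu = 2.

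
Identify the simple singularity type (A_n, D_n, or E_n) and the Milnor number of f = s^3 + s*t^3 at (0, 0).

Type E_{7}, Milnor number mu = 7.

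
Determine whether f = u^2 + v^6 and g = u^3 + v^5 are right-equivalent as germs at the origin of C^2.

No.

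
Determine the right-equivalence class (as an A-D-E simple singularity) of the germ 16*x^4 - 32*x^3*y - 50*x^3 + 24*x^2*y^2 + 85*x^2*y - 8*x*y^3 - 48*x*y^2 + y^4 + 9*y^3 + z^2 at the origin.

D5

The Hessian of f at 0 is [[0, 0, 0], [0, 0, 0], [0, 0, 2]] with rank 1, so corank 2. A Groebner basis of the Jacobian ideal J(f) in C{x,y,z} is {x*y^2 + 375*x*y/8 - 225*y^2/8, 625*x*y/8 + y^3 - 375*y^2/8, x^2 - 11*x*y/10 + 3*y^2/10, z}; counting standard monomials gives mu = 5. Corank 2; j^3 = -(2*x - y)*(5*x - 3*y)^2 has shape L^2 M (L != M), so D-series; mu = 5 gives D_5.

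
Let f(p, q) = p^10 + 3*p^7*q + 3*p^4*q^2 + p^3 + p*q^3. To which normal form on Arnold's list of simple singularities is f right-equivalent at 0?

E_7

The Hessian of f at 0 has rank 0. Corank 2; j^3 = p^3 is a perfect cube, so E-series; the 4-jet and mu = 7 give E_7.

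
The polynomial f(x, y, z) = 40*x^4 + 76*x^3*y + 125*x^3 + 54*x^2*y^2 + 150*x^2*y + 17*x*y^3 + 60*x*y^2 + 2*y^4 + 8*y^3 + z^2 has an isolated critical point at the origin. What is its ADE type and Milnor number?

The Hessian of f at 0 has rank 1. Corank 2; j^3 = (5*x + 2*y)^3 is a perfect cube, so E-series; the 4-jet and mu = 7 give E_7.

Type E_7, Milnor number mu = 7.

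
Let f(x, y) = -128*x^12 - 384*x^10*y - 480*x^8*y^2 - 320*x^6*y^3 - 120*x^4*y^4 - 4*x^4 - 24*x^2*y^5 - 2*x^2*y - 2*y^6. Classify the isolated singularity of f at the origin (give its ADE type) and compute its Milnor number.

The Hessian of f at 0 is [[0, 0], [0, 0]] with rank 0, so corank 2. A Groebner basis of the Jacobian ideal J(f) in C{x,y} is {x^2/6 + y^5, x^3, x*y}; counting standard monomials gives mu = 7. Corank 2; j^3 = -2*x^2*y has shape L^2 M (L != M), so D-series; mu = 7 gives D_7.

Type D7, Milnor number mu = 7.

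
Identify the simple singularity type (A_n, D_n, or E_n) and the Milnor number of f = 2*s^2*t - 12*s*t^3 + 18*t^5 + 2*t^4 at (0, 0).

The Hessian of f at 0 has rank 0. Corank 2; j^3 = 2*s^2*t has shape L^2 M (L != M), so D-series; mu = 5 gives D_5.

Type D5, Milnor number mu = 5.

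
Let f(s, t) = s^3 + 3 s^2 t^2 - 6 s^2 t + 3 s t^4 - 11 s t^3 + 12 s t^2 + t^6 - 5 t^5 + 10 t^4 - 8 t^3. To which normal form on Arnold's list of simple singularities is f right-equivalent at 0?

The Hessian of f at 0 has rank 0. Corank 2; j^3 = (s - 2*t)^3 is a perfect cube, so E-series; the 4-jet and mu = 7 give E_7.

E7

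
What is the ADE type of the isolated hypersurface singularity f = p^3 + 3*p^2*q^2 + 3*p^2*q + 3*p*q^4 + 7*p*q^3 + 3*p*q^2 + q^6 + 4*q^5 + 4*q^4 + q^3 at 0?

The Hessian of f at 0 has rank 0. Corank 2; j^3 = (p + q)^3 is a perfect cube, so E-series; the 4-jet and mu = 7 give E_7.

E_7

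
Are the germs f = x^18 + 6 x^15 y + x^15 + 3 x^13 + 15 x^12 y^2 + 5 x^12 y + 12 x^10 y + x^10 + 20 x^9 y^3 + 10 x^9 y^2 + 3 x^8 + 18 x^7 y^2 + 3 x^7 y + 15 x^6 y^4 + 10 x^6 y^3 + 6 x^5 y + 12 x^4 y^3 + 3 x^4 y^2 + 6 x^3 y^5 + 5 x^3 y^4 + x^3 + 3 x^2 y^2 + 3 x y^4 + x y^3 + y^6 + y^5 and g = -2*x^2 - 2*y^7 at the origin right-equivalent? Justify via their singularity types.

The Hessian of f at 0 is [[0, 0], [0, 0]] with rank 0, so corank 2. A Groebner basis of the Jacobian ideal J(f) in C{x,y} is {-x^2 + y^4 - y^3/3, x^3, x^2*y + x^2/3 + y^3/9, x^2 + x*y^2 + y^3/3}; counting standard monomials gives mu = 7. Corank 2; j^3 = x^3 is a perfect cube, so E-series; the 4-jet and mu = 7 give E_7. The Hessian of g at 0 is [[-4, 0], [0, 0]] with rank 1, so corank 1. A Groebner basis of the Jacobian ideal J(g) in C{x,y} is {y^6, x}; counting standard monomials gives mu = 6. Corank 1: A-series; mu = 6 gives A_6. f is E_7 but g is A_6, hence not right-equivalent.

No.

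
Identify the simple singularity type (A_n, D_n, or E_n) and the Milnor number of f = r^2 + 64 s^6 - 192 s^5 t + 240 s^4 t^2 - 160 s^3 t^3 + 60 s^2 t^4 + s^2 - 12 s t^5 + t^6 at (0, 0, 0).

Type A_{5}, Milnor number mu = 5.

The Hessian of f at 0 is [[2, 0, 0], [0, 0, 0], [0, 0, 2]] with rank 2, so corank 1. A Groebner basis of the Jacobian ideal J(f) in C{s,t,r} is {t^5, s, r}; counting standard monomials gives mu = 5. Corank 1: A-series; mu = 5 gives A_5.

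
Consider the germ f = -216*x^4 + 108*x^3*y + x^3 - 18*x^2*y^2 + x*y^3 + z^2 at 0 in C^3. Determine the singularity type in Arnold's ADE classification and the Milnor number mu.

Type E_{7}, Milnor number mu = 7.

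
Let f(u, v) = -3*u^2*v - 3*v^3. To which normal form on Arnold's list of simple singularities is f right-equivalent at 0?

D4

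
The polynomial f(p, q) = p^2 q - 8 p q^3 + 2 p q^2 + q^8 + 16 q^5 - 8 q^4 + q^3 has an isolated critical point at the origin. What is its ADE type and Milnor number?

Type D_{9}, Milnor number mu = 9.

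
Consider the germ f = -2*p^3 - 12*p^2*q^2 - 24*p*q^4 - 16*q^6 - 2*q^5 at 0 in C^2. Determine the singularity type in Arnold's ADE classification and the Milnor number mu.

Type E8, Milnor number mu = 8.

The Hessian of f at 0 is [[0, 0], [0, 0]] with rank 0, so corank 2. A Groebner basis of the Jacobian ideal J(f) in C{p,q} is {q^4, p^3, p^2/4 + p*q^2}; counting standard monomials gives mu = 8. Corank 2; j^3 = -2*p^3 is a perfect cube, so E-series; the 5-jet and mu = 8 give E_8.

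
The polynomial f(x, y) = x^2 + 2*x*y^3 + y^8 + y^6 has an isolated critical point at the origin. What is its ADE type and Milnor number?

The Hessian of f at 0 is [[2, 0], [0, 0]] with rank 1, so corank 1. A Groebner basis of the Jacobian ideal J(f) in C{x,y} is {x^3, x^2*y, x + y^3}; counting standard monomials gives mu = 7. Corank 1: A-series; mu = 7 gives A_7.

Type A7, Milnor number mu = 7.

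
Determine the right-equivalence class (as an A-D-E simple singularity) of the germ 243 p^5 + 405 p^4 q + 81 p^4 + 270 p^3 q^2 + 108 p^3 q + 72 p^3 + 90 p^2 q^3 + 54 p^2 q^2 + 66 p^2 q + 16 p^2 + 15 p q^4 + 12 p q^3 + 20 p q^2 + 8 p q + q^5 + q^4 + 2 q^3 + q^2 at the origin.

A4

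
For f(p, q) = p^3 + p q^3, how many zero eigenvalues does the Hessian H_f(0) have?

2

The Hessian at 0 is [[0, 0], [0, 0]] of rank 0; hence corank 2.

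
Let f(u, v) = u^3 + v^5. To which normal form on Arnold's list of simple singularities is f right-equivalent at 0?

The Hessian of f at 0 has rank 0. Corank 2; j^3 = u^3 is a perfect cube, so E-series; the 5-jet and mu = 8 give E_8.

E_{8}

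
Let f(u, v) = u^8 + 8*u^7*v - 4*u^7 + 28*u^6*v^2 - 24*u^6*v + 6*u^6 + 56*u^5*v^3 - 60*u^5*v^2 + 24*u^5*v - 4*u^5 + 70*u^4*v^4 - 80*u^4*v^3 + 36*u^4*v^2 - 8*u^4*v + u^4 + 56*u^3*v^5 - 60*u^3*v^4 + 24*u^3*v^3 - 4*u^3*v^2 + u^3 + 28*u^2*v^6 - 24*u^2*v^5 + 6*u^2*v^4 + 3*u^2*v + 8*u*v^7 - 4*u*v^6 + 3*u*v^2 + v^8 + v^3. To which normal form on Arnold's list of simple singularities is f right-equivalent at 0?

E_{6}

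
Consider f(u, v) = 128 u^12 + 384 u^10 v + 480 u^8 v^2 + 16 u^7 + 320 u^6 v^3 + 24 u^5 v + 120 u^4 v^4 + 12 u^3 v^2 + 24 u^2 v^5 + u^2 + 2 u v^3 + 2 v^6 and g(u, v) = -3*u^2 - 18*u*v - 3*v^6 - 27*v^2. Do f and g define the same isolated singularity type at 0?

Yes.

The Hessian of f at 0 has rank 1. Corank 1: A-series; mu = 5 gives A_5. The Hessian of g at 0 has rank 1. Corank 1: A-series; mu = 5 gives A_5. Both have type A_5, hence right-equivalent.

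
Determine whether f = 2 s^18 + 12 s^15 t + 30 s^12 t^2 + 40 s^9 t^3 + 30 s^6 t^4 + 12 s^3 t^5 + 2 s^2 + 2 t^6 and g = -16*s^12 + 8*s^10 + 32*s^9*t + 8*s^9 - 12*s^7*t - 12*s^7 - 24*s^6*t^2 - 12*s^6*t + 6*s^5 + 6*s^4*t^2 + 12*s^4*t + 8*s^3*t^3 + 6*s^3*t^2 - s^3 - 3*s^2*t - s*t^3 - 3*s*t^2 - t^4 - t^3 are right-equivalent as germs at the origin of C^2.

No.

The Hessian of f at 0 is [[4, 0], [0, 0]] with rank 1, so corank 1. A Groebner basis of the Jacobian ideal J(f) in C{s,t} is {t^5, s}; counting standard monomials gives mu = 5. Corank 1: A-series; mu = 5 gives A_5. The Hessian of g at 0 is [[0, 0], [0, 0]] with rank 0, so corank 2. A Groebner basis of the Jacobian ideal J(g) in C{s,t} is {s^3 + 3*s^2*t + 6*s^2 + 12*s*t + 6*t^2, -3*s^2 + s*t^2 - 6*s*t - 3*t^2, 3*s^2 + 6*s*t + t^3 + 3*t^2}; counting standard monomials gives mu = 7. Corank 2; j^3 = -(s + t)^3 is a perfect cube, so E-series; the 4-jet and mu = 7 give E_7. f is A_5 but g is E_7, hence not right-equivalent.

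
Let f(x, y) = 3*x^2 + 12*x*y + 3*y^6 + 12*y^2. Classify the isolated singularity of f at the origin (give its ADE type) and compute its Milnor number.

Type A_{5}, Milnor number mu = 5.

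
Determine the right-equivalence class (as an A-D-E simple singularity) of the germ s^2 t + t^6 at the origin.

The Hessian of f at 0 is [[0, 0], [0, 0]] with rank 0, so corank 2. A Groebner basis of the Jacobian ideal J(f) in C{s,t} is {s^2/6 + t^5, s^3, s*t}; counting standard monomials gives mu = 7. Corank 2; j^3 = s^2*t has shape L^2 M (L != M), so D-series; mu = 7 gives D_7.

D_{7}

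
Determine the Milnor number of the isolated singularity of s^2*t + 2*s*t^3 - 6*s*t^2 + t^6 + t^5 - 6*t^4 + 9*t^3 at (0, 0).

The Hessian of f at 0 has rank 0. Corank 2; j^3 = t*(s - 3*t)^2 has shape L^2 M (L != M), so D-series; mu = 7 gives D_7.

7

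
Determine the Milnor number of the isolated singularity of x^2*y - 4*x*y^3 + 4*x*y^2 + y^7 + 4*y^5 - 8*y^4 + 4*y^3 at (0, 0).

8

The Hessian of f at 0 has rank 0. Corank 2; j^3 = y*(x + 2*y)^2 has shape L^2 M (L != M), so D-series; mu = 8 gives D_8.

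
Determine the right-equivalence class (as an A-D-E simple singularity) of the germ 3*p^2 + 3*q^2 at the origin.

The Hessian of f at 0 is [[6, 0], [0, 6]] with rank 2, so corank 0. A Groebner basis of the Jacobian ideal J(f) in C{p,q} is {p, q}; counting standard monomials gives mu = 1. Corank 0: nondegenerate Morse point, so A_1.

A_{1}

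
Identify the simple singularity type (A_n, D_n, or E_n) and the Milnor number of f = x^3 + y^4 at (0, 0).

Type E_{6}, Milnor number mu = 6.

The Hessian of f at 0 has rank 0. Corank 2; j^3 = x^3 is a perfect cube, so E-series; the 4-jet and mu = 6 give E_6.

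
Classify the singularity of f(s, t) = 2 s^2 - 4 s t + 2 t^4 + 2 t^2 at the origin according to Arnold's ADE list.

A_{3}

The Hessian of f at 0 is [[4, -4], [-4, 4]] with rank 1, so corank 1. A Groebner basis of the Jacobian ideal J(f) in C{s,t} is {t^3, s - t}; counting standard monomials gives mu = 3. Corank 1: A-series; mu = 3 gives A_3.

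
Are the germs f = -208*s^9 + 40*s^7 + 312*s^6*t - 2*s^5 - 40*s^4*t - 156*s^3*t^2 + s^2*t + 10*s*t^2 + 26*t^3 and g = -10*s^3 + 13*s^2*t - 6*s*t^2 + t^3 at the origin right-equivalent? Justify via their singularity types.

Yes.

The Hessian of f at 0 has rank 0. Corank 2; j^3 = t*(s^2 + 10*s*t + 26*t^2) splits into three distinct lines over C (the quadratic factor has nonzero discriminant), so D_4. The Hessian of g at 0 has rank 0. Corank 2; j^3 = -(2*s - t)*(5*s^2 - 4*s*t + t^2) splits into three distinct lines over C (the quadratic factor has nonzero discriminant), so D_4. Both have type D_4, hence right-equivalent.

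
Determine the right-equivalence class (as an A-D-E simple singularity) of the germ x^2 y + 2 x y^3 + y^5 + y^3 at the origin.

D4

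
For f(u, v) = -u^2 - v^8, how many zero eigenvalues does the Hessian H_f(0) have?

Hessian at 0 has rank 1.

1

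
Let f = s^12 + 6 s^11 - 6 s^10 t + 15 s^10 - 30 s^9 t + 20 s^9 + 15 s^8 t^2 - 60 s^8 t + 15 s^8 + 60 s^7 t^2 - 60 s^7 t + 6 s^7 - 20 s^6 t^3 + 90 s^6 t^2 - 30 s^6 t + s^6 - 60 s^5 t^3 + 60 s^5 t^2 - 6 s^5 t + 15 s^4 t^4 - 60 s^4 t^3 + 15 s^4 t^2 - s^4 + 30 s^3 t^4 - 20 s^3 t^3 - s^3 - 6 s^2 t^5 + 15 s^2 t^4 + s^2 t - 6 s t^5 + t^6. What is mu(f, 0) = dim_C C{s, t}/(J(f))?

7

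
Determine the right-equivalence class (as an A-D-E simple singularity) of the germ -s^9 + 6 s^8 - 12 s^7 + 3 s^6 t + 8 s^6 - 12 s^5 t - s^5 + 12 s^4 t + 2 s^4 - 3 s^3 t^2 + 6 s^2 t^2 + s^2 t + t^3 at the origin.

The Hessian of f at 0 has rank 0. Corank 2; j^3 = t*(s^2 + t^2) splits into three distinct lines over C (the quadratic factor has nonzero discriminant), so D_4.

D_4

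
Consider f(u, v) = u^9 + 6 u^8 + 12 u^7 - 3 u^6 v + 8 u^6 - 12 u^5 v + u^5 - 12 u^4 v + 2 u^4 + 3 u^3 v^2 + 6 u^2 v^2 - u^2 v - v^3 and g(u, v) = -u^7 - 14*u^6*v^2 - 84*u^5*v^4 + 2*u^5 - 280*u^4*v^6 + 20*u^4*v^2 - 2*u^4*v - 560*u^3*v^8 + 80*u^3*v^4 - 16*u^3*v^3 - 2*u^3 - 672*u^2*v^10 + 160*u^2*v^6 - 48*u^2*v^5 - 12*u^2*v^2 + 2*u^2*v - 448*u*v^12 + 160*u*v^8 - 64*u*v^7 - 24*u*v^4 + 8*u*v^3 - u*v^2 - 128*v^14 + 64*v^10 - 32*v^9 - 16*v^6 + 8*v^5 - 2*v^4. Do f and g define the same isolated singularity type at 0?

The Hessian of f at 0 has rank 0. Corank 2; j^3 = -v*(u^2 + v^2) splits into three distinct lines over C (the quadratic factor has nonzero discriminant), so D_4. The Hessian of g at 0 has rank 0. Corank 2; j^3 = -u*(2*u^2 - 2*u*v + v^2) splits into three distinct lines over C (the quadratic factor has nonzero discriminant), so D_4. Both have type D_4, hence right-equivalent.

Yes.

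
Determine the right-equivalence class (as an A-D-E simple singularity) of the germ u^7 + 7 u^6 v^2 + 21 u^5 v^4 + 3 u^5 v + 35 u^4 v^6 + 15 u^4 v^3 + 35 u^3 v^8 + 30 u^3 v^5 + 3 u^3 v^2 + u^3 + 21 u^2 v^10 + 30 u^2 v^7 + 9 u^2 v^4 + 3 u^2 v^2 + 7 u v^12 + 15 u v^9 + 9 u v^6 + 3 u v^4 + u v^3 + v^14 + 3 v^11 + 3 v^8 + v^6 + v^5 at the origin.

E_{7}

The Hessian of f at 0 is [[0, 0], [0, 0]] with rank 0, so corank 2. A Groebner basis of the Jacobian ideal J(f) in C{u,v} is {-u^2 + v^4 - v^3/3, u^3, u^2*v + u^2/3 + v^3/9, u^2 + u*v^2 + v^3/3}; counting standard monomials gives mu = 7. Corank 2; j^3 = u^3 is a perfect cube, so E-series; the 4-jet and mu = 7 give E_7.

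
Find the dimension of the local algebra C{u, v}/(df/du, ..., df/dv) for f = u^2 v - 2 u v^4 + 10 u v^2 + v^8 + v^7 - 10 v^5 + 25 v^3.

9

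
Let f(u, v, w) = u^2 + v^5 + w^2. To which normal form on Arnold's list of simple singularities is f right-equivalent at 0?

The Hessian of f at 0 has rank 2. Corank 1: A-series; mu = 4 gives A_4.

A_4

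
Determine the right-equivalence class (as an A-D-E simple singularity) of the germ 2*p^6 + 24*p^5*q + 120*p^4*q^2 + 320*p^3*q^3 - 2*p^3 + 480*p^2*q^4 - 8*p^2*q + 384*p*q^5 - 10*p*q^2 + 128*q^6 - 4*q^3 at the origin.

D_7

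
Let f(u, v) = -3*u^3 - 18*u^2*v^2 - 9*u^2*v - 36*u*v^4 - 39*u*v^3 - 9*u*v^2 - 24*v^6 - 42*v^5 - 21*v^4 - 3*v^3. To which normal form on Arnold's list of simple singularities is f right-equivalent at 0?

The Hessian of f at 0 is [[0, 0], [0, 0]] with rank 0, so corank 2. A Groebner basis of the Jacobian ideal J(f) in C{u,v} is {-u^2/4 - u*v/2 + v^4 - v^3/12 - v^2/4, u^3 + 5*u^2/4 + 5*u*v/2 + 17*v^3/12 + 5*v^2/4, u^2*v - 11*u^2/12 - 11*u*v/6 - 47*v^3/36 - 11*v^2/12, u^2/2 + u*v^2 + u*v + 7*v^3/6 + v^2/2}; counting standard monomials gives mu = 7. Corank 2; j^3 = -3*(u + v)^3 is a perfect cube, so E-series; the 4-jet and mu = 7 give E_7.

E_{7}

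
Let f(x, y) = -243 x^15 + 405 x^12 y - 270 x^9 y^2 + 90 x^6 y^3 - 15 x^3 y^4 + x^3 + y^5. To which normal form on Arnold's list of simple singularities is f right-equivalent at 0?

The Hessian of f at 0 is [[0, 0], [0, 0]] with rank 0, so corank 2. A Groebner basis of the Jacobian ideal J(f) in C{x,y} is {y^4, x^2}; counting standard monomials gives mu = 8. Corank 2; j^3 = x^3 is a perfect cube, so E-series; the 5-jet and mu = 8 give E_8.

E_{8}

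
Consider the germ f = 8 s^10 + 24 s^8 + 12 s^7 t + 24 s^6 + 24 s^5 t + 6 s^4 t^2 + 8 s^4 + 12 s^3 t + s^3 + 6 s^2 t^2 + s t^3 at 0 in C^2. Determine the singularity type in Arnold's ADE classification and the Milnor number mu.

Type E7, Milnor number mu = 7.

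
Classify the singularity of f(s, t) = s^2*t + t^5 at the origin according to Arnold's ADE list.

The Hessian of f at 0 has rank 0. Corank 2; j^3 = s^2*t has shape L^2 M (L != M), so D-series; mu = 6 gives D_6.

D_6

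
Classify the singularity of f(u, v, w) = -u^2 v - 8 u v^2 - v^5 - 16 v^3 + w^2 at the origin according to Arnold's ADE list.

D_{6}

The Hessian of f at 0 has rank 1. Corank 2; j^3 = -v*(u + 4*v)^2 has shape L^2 M (L != M), so D-series; mu = 6 gives D_6.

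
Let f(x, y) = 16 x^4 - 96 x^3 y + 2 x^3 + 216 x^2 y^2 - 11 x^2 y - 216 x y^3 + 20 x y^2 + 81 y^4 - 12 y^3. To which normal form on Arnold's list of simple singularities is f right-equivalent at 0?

The Hessian of f at 0 has rank 0. Corank 2; j^3 = (x - 2*y)^2*(2*x - 3*y) has shape L^2 M (L != M), so D-series; mu = 5 gives D_5.

D_5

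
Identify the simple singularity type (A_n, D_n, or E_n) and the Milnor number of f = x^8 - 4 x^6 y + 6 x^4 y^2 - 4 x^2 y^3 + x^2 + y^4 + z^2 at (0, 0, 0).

Type A3, Milnor number mu = 3.

The Hessian of f at 0 has rank 2. Corank 1: A-series; mu = 3 gives A_3.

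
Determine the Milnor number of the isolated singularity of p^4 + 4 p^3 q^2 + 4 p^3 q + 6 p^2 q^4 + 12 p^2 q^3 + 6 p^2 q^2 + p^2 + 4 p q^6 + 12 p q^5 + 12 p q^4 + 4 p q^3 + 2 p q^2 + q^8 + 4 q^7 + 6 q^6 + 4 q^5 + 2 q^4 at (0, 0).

The Hessian of f at 0 is [[2, 0], [0, 0]] with rank 1, so corank 1. A Groebner basis of the Jacobian ideal J(f) in C{p,q} is {p^2, p*q, p + q^2}; counting standard monomials gives mu = 3. Corank 1: A-series; mu = 3 gives A_3.

3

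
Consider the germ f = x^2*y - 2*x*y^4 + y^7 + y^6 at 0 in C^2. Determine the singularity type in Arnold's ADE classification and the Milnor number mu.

Type D_7, Milnor number mu = 7.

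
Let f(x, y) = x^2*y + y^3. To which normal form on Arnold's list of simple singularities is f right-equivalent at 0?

The Hessian of f at 0 is [[0, 0], [0, 0]] with rank 0, so corank 2. A Groebner basis of the Jacobian ideal J(f) in C{x,y} is {y^3, x^2 + 3*y^2, x*y}; counting standard monomials gives mu = 4. Corank 2; j^3 = y*(x^2 + y^2) splits into three distinct lines over C (the quadratic factor has nonzero discriminant), so D_4.

D4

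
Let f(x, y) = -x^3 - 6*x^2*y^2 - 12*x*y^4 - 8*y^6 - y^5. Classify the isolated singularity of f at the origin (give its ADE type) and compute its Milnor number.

Type E8, Milnor number mu = 8.

The Hessian of f at 0 has rank 0. Corank 2; j^3 = -x^3 is a perfect cube, so E-series; the 5-jet and mu = 8 give E_8.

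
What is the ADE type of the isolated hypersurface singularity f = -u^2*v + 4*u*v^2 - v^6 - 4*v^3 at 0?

D_{7}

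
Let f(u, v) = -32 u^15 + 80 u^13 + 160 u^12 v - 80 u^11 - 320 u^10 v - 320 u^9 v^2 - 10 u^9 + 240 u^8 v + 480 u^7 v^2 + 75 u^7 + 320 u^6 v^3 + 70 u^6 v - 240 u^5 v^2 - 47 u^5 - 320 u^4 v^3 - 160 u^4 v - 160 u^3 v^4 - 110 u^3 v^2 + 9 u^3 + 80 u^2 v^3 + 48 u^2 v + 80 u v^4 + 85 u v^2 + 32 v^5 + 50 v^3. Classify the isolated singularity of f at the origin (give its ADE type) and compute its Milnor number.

The Hessian of f at 0 has rank 0. Corank 2; j^3 = (u + 2*v)*(3*u + 5*v)^2 has shape L^2 M (L != M), so D-series; mu = 6 gives D_6.

Type D_6, Milnor number mu = 6.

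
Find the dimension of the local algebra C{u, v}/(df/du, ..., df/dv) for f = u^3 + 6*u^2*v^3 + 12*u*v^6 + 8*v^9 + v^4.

The Hessian of f at 0 is [[0, 0], [0, 0]] with rank 0, so corank 2. A Groebner basis of the Jacobian ideal J(f) in C{u,v} is {v^3, u^2}; counting standard monomials gives mu = 6. Corank 2; j^3 = u^3 is a perfect cube, so E-series; the 4-jet and mu = 6 give E_6.

6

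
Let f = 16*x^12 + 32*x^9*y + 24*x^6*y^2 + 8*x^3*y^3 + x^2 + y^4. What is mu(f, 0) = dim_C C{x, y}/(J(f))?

3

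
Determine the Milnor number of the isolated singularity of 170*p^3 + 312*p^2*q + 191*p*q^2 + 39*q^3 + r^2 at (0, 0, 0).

4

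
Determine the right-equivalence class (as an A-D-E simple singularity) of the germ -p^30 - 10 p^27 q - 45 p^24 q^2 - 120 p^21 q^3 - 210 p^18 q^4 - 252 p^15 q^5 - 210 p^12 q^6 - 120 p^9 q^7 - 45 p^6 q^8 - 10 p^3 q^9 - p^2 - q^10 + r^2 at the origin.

A9

The Hessian of f at 0 has rank 2. Corank 1: A-series; mu = 9 gives A_9.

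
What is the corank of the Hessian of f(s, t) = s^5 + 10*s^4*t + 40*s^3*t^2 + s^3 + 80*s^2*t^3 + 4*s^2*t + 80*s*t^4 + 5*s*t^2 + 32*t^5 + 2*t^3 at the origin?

Hessian at 0 has rank 0.

2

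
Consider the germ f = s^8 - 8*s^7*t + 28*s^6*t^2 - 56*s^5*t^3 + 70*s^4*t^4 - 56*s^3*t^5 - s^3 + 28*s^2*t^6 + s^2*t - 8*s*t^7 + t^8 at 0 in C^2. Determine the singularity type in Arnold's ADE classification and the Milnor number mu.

Type D_{9}, Milnor number mu = 9.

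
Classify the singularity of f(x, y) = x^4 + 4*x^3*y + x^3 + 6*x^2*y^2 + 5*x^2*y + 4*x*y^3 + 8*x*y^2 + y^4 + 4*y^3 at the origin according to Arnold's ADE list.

The Hessian of f at 0 has rank 0. Corank 2; j^3 = (x + y)*(x + 2*y)^2 has shape L^2 M (L != M), so D-series; mu = 5 gives D_5.

D_{5}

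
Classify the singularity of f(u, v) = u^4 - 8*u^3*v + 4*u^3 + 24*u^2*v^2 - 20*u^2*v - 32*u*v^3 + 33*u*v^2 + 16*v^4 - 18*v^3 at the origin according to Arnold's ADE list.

D_5

The Hessian of f at 0 has rank 0. Corank 2; j^3 = (u - 2*v)*(2*u - 3*v)^2 has shape L^2 M (L != M), so D-series; mu = 5 gives D_5.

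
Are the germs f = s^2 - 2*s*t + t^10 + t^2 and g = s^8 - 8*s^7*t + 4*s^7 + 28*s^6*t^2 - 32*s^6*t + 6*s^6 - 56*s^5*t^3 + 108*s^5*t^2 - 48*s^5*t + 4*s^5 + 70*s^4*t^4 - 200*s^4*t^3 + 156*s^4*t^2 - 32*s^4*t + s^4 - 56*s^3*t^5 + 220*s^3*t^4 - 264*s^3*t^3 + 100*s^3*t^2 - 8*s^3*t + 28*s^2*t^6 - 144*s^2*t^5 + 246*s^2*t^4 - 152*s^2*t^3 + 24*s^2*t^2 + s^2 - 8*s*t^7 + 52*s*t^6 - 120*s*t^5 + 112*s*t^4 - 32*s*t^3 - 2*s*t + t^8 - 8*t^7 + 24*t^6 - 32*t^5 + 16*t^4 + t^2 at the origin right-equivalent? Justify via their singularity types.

No.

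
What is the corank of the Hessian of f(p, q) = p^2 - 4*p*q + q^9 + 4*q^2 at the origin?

1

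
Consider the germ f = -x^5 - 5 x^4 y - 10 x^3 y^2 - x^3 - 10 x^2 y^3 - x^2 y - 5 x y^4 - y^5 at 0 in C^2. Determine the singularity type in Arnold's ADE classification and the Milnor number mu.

Type D6, Milnor number mu = 6.

The Hessian of f at 0 has rank 0. Corank 2; j^3 = -x^2*(x + y) has shape L^2 M (L != M), so D-series; mu = 6 gives D_6.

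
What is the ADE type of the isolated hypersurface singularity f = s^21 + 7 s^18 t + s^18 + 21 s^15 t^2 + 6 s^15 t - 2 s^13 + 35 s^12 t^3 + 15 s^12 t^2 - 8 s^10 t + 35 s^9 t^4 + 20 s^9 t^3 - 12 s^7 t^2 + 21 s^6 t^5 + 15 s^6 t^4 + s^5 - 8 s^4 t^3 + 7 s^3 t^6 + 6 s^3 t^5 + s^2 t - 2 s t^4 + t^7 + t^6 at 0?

D_{7}

The Hessian of f at 0 has rank 0. Corank 2; j^3 = s^2*t has shape L^2 M (L != M), so D-series; mu = 7 gives D_7.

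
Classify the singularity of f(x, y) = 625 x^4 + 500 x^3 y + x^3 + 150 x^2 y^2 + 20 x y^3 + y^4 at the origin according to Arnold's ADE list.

The Hessian of f at 0 has rank 0. Corank 2; j^3 = x^3 is a perfect cube, so E-series; the 4-jet and mu = 6 give E_6.

E_6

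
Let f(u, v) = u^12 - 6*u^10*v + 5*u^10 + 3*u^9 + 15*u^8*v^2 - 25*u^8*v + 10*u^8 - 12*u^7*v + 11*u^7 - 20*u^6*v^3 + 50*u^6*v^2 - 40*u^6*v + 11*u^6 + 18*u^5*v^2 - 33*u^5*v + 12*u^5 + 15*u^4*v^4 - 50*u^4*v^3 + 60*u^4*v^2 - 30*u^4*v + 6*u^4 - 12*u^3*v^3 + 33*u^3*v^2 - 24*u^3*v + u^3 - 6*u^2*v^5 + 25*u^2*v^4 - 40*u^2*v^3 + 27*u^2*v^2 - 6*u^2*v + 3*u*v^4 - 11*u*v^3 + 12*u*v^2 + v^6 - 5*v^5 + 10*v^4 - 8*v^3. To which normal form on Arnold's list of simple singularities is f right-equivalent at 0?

E7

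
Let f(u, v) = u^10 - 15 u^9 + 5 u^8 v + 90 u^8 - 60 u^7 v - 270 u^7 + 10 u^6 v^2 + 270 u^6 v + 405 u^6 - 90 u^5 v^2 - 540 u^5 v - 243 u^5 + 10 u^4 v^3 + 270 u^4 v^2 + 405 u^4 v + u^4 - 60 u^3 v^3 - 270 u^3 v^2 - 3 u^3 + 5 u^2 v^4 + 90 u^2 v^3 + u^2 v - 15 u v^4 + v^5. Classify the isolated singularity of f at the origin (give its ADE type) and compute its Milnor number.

Type D6, Milnor number mu = 6.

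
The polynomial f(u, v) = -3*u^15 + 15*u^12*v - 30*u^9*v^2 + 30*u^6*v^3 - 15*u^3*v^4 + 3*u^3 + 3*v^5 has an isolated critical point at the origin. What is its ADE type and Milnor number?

Type E_8, Milnor number mu = 8.

The Hessian of f at 0 has rank 0. Corank 2; j^3 = 3*u^3 is a perfect cube, so E-series; the 5-jet and mu = 8 give E_8.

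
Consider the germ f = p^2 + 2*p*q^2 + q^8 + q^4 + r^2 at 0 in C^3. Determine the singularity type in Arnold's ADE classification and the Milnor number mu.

The Hessian of f at 0 is [[2, 0, 0], [0, 0, 0], [0, 0, 2]] with rank 2, so corank 1. A Groebner basis of the Jacobian ideal J(f) in C{p,q,r} is {p^4, p^3*q, p + q^2, r}; counting standard monomials gives mu = 7. Corank 1: A-series; mu = 7 gives A_7.

Type A7, Milnor number mu = 7.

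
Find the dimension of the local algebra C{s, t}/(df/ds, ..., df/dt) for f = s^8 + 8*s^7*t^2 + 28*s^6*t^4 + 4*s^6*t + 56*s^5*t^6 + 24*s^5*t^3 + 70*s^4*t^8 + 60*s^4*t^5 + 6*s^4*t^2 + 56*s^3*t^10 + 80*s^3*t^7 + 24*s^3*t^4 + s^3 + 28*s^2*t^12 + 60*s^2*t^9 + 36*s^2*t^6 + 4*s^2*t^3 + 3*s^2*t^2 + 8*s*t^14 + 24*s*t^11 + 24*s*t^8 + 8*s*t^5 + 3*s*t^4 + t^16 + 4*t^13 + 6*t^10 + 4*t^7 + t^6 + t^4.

6

The Hessian of f at 0 has rank 0. Corank 2; j^3 = s^3 is a perfect cube, so E-series; the 4-jet and mu = 6 give E_6.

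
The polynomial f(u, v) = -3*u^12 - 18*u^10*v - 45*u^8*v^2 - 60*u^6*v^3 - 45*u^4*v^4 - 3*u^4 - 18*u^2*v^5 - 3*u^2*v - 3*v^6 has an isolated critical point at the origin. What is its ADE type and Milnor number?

The Hessian of f at 0 has rank 0. Corank 2; j^3 = -3*u^2*v has shape L^2 M (L != M), so D-series; mu = 7 gives D_7.

Type D_{7}, Milnor number mu = 7.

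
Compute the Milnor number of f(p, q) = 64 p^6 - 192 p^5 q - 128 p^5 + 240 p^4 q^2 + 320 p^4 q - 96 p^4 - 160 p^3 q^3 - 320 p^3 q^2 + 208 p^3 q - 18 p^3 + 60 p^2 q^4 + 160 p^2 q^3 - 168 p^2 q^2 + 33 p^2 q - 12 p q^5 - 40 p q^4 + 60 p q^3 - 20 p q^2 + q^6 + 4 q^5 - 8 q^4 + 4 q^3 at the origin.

The Hessian of f at 0 has rank 0. Corank 2; j^3 = -(2*p - q)*(3*p - 2*q)^2 has shape L^2 M (L != M), so D-series; mu = 7 gives D_7.

7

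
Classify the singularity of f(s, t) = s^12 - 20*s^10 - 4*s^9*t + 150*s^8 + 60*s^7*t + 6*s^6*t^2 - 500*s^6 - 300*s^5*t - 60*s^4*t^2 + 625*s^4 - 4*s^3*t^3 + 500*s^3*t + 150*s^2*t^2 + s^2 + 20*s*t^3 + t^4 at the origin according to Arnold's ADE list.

The Hessian of f at 0 has rank 1. Corank 1: A-series; mu = 3 gives A_3.

A_3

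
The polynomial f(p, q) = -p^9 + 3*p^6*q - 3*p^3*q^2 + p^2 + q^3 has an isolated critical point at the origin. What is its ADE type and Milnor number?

Type A_2, Milnor number mu = 2.

The Hessian of f at 0 is [[2, 0], [0, 0]] with rank 1, so corank 1. A Groebner basis of the Jacobian ideal J(f) in C{p,q} is {q^2, p}; counting standard monomials gives mu = 2. Corank 1: A-series; mu = 2 gives A_2.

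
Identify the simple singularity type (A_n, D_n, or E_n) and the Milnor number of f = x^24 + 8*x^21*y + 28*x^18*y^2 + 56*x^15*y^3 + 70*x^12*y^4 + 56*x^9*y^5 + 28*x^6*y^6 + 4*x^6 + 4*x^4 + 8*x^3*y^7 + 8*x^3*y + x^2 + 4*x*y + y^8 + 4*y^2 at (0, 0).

Type A_{7}, Milnor number mu = 7.

The Hessian of f at 0 has rank 1. Corank 1: A-series; mu = 7 gives A_7.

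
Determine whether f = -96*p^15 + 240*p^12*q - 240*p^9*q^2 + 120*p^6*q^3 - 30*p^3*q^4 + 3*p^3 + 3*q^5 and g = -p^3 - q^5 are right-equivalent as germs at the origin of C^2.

The Hessian of f at 0 has rank 0. Corank 2; j^3 = 3*p^3 is a perfect cube, so E-series; the 5-jet and mu = 8 give E_8. The Hessian of g at 0 has rank 0. Corank 2; j^3 = -p^3 is a perfect cube, so E-series; the 5-jet and mu = 8 give E_8. Both have type E_8, hence right-equivalent.

Yes.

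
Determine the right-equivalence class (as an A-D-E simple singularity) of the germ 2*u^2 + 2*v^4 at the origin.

A3

The Hessian of f at 0 has rank 1. Corank 1: A-series; mu = 3 gives A_3.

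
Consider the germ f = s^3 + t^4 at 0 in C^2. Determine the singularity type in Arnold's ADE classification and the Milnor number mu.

Type E6, Milnor number mu = 6.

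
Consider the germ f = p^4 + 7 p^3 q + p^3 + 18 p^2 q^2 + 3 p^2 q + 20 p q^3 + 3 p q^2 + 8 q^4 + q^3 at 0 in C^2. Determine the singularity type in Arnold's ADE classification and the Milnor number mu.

Type E7, Milnor number mu = 7.

The Hessian of f at 0 is [[0, 0], [0, 0]] with rank 0, so corank 2. A Groebner basis of the Jacobian ideal J(f) in C{p,q} is {3*p^2 + 6*p*q + q^4 + q^3 + 3*q^2, p^3 + 9*p^2 + 18*p*q + 4*q^3 + 9*q^2, p^2*q - 5*p^2 - 10*p*q - 8*q^3/3 - 5*q^2, 2*p^2 + p*q^2 + 4*p*q + 5*q^3/3 + 2*q^2}; counting standard monomials gives mu = 7. Corank 2; j^3 = (p + q)^3 is a perfect cube, so E-series; the 4-jet and mu = 7 give E_7.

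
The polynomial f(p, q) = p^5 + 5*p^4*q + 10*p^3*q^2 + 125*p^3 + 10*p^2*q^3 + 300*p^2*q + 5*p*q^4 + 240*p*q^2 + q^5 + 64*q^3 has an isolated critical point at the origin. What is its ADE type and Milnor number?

Type E_{8}, Milnor number mu = 8.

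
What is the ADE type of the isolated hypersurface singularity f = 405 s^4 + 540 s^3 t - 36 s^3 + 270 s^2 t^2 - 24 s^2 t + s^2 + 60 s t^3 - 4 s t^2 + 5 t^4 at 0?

A3

The Hessian of f at 0 has rank 1. Corank 1: A-series; mu = 3 gives A_3.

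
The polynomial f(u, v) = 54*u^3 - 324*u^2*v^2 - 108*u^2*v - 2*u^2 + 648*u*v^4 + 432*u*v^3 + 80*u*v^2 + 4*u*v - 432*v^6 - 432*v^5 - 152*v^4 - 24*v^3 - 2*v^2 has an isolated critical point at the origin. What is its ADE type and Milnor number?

The Hessian of f at 0 has rank 1. Corank 1: A-series; mu = 2 gives A_2.

Type A_{2}, Milnor number mu = 2.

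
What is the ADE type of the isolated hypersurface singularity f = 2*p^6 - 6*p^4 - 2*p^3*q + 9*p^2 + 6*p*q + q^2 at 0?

A_{5}

The Hessian of f at 0 has rank 1. Corank 1: A-series; mu = 5 gives A_5.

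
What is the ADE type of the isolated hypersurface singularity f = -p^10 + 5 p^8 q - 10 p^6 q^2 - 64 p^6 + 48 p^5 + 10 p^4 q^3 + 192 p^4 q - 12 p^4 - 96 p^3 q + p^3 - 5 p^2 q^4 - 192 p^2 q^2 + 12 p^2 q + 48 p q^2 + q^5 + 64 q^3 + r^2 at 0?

The Hessian of f at 0 is [[0, 0, 0], [0, 0, 0], [0, 0, 2]] with rank 1, so corank 2. A Groebner basis of the Jacobian ideal J(f) in C{p,q,r} is {p^2/4096 + p*q^3 - p*q^2/32 + p*q/512 - q^3/8 + q^2/256, q^4, p^3 - 3*p^2/8 - 3*p*q + 64*q^3 - 6*q^2, p^2*q + p^2/32 + 4*p*q^2 + p*q/4 + q^2/2, r}; counting standard monomials gives mu = 8. Corank 2; j^3 = (p + 4*q)^3 is a perfect cube, so E-series; the 5-jet and mu = 8 give E_8.

E_8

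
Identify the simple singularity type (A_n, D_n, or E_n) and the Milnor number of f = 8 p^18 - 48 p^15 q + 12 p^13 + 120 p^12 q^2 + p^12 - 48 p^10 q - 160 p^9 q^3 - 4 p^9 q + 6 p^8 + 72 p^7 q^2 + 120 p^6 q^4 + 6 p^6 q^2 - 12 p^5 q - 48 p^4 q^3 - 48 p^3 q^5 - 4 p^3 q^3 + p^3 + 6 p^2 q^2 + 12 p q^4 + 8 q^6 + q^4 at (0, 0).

Type E_6, Milnor number mu = 6.

The Hessian of f at 0 has rank 0. Corank 2; j^3 = p^3 is a perfect cube, so E-series; the 4-jet and mu = 6 give E_6.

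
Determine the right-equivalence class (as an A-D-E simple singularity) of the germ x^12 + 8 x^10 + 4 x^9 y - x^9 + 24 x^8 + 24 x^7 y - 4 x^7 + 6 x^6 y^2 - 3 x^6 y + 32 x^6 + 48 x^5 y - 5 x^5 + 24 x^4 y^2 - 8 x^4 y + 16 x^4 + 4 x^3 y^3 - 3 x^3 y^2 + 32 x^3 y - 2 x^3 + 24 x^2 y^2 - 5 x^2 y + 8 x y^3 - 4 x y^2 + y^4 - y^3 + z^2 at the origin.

The Hessian of f at 0 is [[0, 0, 0], [0, 0, 0], [0, 0, 2]] with rank 1, so corank 2. A Groebner basis of the Jacobian ideal J(f) in C{x,y,z} is {x*y^2 - x*y/8 - y^2/8, x*y/8 + y^3 + y^2/8, x^2 + 3*x*y/2 + y^2/2, z}; counting standard monomials gives mu = 5. Corank 2; j^3 = -(x + y)^2*(2*x + y) has shape L^2 M (L != M), so D-series; mu = 5 gives D_5.

D_5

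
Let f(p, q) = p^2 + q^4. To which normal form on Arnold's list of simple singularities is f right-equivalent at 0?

The Hessian of f at 0 has rank 1. Corank 1: A-series; mu = 3 gives A_3.

A_3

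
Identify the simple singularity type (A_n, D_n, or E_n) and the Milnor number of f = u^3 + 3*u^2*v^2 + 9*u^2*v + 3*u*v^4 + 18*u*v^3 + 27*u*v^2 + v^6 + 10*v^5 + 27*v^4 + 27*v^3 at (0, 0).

Type E8, Milnor number mu = 8.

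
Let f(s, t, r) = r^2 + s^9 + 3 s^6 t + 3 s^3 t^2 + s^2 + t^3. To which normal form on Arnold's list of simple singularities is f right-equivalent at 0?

A_{2}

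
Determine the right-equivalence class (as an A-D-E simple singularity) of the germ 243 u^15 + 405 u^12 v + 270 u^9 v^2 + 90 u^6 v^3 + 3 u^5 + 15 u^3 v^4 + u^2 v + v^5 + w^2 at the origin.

D_6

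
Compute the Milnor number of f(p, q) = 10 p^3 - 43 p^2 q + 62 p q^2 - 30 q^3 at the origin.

The Hessian of f at 0 has rank 0. Corank 2; j^3 = (2*p - 3*q)*(5*p^2 - 14*p*q + 10*q^2) splits into three distinct lines over C (the quadratic factor has nonzero discriminant), so D_4.

4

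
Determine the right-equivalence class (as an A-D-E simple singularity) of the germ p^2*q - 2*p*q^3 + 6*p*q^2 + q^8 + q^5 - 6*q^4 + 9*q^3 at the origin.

The Hessian of f at 0 has rank 0. Corank 2; j^3 = q*(p + 3*q)^2 has shape L^2 M (L != M), so D-series; mu = 9 gives D_9.

D_9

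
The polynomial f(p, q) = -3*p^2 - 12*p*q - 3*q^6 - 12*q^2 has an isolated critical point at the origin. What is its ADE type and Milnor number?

The Hessian of f at 0 has rank 1. Corank 1: A-series; mu = 5 gives A_5.

Type A_{5}, Milnor number mu = 5.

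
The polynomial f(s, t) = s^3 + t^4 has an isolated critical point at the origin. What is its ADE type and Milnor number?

Type E_{6}, Milnor number mu = 6.

The Hessian of f at 0 has rank 0. Corank 2; j^3 = s^3 is a perfect cube, so E-series; the 4-jet and mu = 6 give E_6.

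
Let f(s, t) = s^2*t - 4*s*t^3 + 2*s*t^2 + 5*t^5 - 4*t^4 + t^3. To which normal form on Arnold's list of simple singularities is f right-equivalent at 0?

D_{6}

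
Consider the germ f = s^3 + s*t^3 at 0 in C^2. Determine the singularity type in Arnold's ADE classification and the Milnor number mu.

Type E_7, Milnor number mu = 7.

The Hessian of f at 0 is [[0, 0], [0, 0]] with rank 0, so corank 2. A Groebner basis of the Jacobian ideal J(f) in C{s,t} is {s^3, s*t^2, 3*s^2 + t^3}; counting standard monomials gives mu = 7. Corank 2; j^3 = s^3 is a perfect cube, so E-series; the 4-jet and mu = 7 give E_7.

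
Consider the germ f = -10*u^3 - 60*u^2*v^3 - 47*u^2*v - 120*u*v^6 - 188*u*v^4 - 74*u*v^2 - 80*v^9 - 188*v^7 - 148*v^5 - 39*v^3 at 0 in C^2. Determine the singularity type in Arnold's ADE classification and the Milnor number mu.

Type D_4, Milnor number mu = 4.

The Hessian of f at 0 has rank 0. Corank 2; j^3 = -(2*u + 3*v)*(5*u^2 + 16*u*v + 13*v^2) splits into three distinct lines over C (the quadratic factor has nonzero discriminant), so D_4.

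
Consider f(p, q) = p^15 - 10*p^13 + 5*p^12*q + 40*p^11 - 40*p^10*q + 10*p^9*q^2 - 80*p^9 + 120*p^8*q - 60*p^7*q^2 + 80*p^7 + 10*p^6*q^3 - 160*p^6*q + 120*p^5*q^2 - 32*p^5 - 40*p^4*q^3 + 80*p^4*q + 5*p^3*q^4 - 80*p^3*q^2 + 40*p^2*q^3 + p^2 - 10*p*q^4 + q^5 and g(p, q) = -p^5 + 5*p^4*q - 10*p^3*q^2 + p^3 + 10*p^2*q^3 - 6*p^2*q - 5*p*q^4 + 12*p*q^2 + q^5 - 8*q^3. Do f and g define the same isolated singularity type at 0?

No.

The Hessian of f at 0 has rank 1. Corank 1: A-series; mu = 4 gives A_4. The Hessian of g at 0 has rank 0. Corank 2; j^3 = (p - 2*q)^3 is a perfect cube, so E-series; the 5-jet and mu = 8 give E_8. f is A_4 but g is E_8, hence not right-equivalent.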